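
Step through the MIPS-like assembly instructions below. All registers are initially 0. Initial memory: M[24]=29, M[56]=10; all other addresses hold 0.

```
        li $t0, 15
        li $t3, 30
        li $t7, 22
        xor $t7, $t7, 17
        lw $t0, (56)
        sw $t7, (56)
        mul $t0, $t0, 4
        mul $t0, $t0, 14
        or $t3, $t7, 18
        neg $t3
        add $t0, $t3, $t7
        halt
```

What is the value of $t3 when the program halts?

-23

li $t0, 15 → $t0=15
li $t3, 30 → $t3=30
li $t7, 22 → $t7=22
xor $t7, $t7, 17 → $t7=22^17=7
lw $t0, (56) → $t0=M[56]=10
sw $t7, (56) → M[56]=7
mul $t0, $t0, 4 → $t0=10*4=40
mul $t0, $t0, 14 → $t0=40*14=560
or $t3, $t7, 18 → $t3=7|18=23
neg $t3 → $t3=-(23)=-23
add $t0, $t3, $t7 → $t0=(-23)+7=-16
halt.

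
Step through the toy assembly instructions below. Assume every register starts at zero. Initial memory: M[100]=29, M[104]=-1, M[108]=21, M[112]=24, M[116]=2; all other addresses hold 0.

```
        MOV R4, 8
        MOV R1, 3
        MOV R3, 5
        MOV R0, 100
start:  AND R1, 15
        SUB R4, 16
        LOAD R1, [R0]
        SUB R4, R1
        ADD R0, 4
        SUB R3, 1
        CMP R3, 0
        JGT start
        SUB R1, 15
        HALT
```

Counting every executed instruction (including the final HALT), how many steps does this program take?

46

MOV R4, 8 → R4=8
MOV R1, 3 → R1=3
MOV R3, 5 → R3=5
MOV R0, 100 → R0=100
AND R1, 15 → R1=3&15=3
SUB R4, 16 → R4=8-16=-8
LOAD R1, [R0] → R1=M[100]=29
SUB R4, R1 → R4=(-8)-29=-37
ADD R0, 4 → R0=100+4=104
SUB R3, 1 → R3=5-1=4
CMP R3, 0  (cmp 4,0)
JGT start: taken
AND R1, 15 → R1=29&15=13
SUB R4, 16 → R4=(-37)-16=-53
LOAD R1, [R0] → R1=M[104]=-1
SUB R4, R1 → R4=(-53)-(-1)=-52
ADD R0, 4 → R0=104+4=108
SUB R3, 1 → R3=4-1=3
CMP R3, 0  (cmp 3,0)
JGT start: taken
AND R1, 15 → R1=(-1)&15=15
SUB R4, 16 → R4=(-52)-16=-68
LOAD R1, [R0] → R1=M[108]=21
SUB R4, R1 → R4=(-68)-21=-89
ADD R0, 4 → R0=108+4=112
SUB R3, 1 → R3=3-1=2
CMP R3, 0  (cmp 2,0)
JGT start: taken
AND R1, 15 → R1=21&15=5
SUB R4, 16 → R4=(-89)-16=-105
LOAD R1, [R0] → R1=M[112]=24
SUB R4, R1 → R4=(-105)-24=-129
ADD R0, 4 → R0=112+4=116
SUB R3, 1 → R3=2-1=1
CMP R3, 0  (cmp 1,0)
JGT start: taken
AND R1, 15 → R1=24&15=8
SUB R4, 16 → R4=(-129)-16=-145
LOAD R1, [R0] → R1=M[116]=2
SUB R4, R1 → R4=(-145)-2=-147
ADD R0, 4 → R0=116+4=120
SUB R3, 1 → R3=1-1=0
CMP R3, 0  (cmp 0,0)
JGT start: not taken
SUB R1, 15 → R1=2-15=-13
halt.
Total executed instructions: 46.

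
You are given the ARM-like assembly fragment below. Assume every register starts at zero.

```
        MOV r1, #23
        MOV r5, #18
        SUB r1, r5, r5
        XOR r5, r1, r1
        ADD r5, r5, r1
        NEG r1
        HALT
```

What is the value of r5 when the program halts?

0

r1=23
r5=18
r1=18-18=0
r5=0^0=0
r5=0+0=0
r1=-(0)=0
halt.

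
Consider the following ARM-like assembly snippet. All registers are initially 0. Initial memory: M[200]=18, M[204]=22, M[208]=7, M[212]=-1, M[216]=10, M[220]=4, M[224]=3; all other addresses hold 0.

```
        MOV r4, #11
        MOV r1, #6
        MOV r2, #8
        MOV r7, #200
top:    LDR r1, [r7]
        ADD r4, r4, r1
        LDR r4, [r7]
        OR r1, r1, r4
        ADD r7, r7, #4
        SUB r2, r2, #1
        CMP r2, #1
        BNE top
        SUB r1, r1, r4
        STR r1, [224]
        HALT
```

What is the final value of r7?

228

r4=11
r1=6
r2=8
r7=200
r1=M[200]=18
r4=11+18=29
r4=M[200]=18
r1=18|18=18
r7=200+4=204
r2=8-1=7
CMP r2, #1  (cmp 7,1)
BNE top: taken
r1=M[204]=22
r4=18+22=40
r4=M[204]=22
r1=22|22=22
r7=204+4=208
r2=7-1=6
CMP r2, #1  (cmp 6,1)
BNE top: taken
r1=M[208]=7
r4=22+7=29
r4=M[208]=7
r1=7|7=7
r7=208+4=212
r2=6-1=5
CMP r2, #1  (cmp 5,1)
BNE top: taken
r1=M[212]=-1
r4=7+(-1)=6
r4=M[212]=-1
r1=(-1)|(-1)=-1
r7=212+4=216
r2=5-1=4
CMP r2, #1  (cmp 4,1)
BNE top: taken
r1=M[216]=10
r4=(-1)+10=9
r4=M[216]=10
r1=10|10=10
r7=216+4=220
r2=4-1=3
CMP r2, #1  (cmp 3,1)
BNE top: taken
r1=M[220]=4
r4=10+4=14
r4=M[220]=4
r1=4|4=4
r7=220+4=224
r2=3-1=2
CMP r2, #1  (cmp 2,1)
BNE top: taken
r1=M[224]=3
r4=4+3=7
r4=M[224]=3
r1=3|3=3
r7=224+4=228
r2=2-1=1
CMP r2, #1  (cmp 1,1)
BNE top: not taken
r1=3-3=0
STR r1, [224] → M[224]=0
halt.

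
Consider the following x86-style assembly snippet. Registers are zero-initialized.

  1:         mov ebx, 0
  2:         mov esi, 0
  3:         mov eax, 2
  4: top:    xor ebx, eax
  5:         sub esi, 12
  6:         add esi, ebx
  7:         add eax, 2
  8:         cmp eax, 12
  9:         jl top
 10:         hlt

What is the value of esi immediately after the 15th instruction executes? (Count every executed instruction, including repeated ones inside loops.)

-16

mov ebx, 0 → ebx=0
mov esi, 0 → esi=0
mov eax, 2 → eax=2
xor ebx, eax → ebx=0^2=2
sub esi, 12 → esi=0-12=-12
add esi, ebx → esi=(-12)+2=-10
add eax, 2 → eax=2+2=4
cmp eax, 12  (cmp 4,12)
jl top: taken
xor ebx, eax → ebx=2^4=6
sub esi, 12 → esi=(-10)-12=-22
add esi, ebx → esi=(-22)+6=-16
add eax, 2 → eax=4+2=6
cmp eax, 12  (cmp 6,12)
jl top: taken
After step 15: esi = -16.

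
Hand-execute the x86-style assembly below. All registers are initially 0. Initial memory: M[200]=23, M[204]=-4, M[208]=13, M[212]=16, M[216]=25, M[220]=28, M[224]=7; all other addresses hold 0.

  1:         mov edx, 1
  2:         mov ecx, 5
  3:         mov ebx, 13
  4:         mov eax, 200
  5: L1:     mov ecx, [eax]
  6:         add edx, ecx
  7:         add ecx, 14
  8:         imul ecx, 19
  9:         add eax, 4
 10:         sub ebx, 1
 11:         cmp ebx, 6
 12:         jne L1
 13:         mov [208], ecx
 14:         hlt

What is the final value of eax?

mov edx, 1 → edx=1
mov ecx, 5 → ecx=5
mov ebx, 13 → ebx=13
mov eax, 200 → eax=200
mov ecx, [eax] → ecx=M[200]=23
add edx, ecx → edx=1+23=24
add ecx, 14 → ecx=23+14=37
imul ecx, 19 → ecx=37*19=703
add eax, 4 → eax=200+4=204
sub ebx, 1 → ebx=13-1=12
cmp ebx, 6  (cmp 12,6)
jne L1: taken
mov ecx, [eax] → ecx=M[204]=-4
add edx, ecx → edx=24+(-4)=20
add ecx, 14 → ecx=(-4)+14=10
imul ecx, 19 → ecx=10*19=190
add eax, 4 → eax=204+4=208
sub ebx, 1 → ebx=12-1=11
cmp ebx, 6  (cmp 11,6)
jne L1: taken
mov ecx, [eax] → ecx=M[208]=13
add edx, ecx → edx=20+13=33
add ecx, 14 → ecx=13+14=27
imul ecx, 19 → ecx=27*19=513
add eax, 4 → eax=208+4=212
sub ebx, 1 → ebx=11-1=10
cmp ebx, 6  (cmp 10,6)
jne L1: taken
mov ecx, [eax] → ecx=M[212]=16
add edx, ecx → edx=33+16=49
add ecx, 14 → ecx=16+14=30
imul ecx, 19 → ecx=30*19=570
add eax, 4 → eax=212+4=216
sub ebx, 1 → ebx=10-1=9
cmp ebx, 6  (cmp 9,6)
jne L1: taken
mov ecx, [eax] → ecx=M[216]=25
add edx, ecx → edx=49+25=74
add ecx, 14 → ecx=25+14=39
imul ecx, 19 → ecx=39*19=741
add eax, 4 → eax=216+4=220
sub ebx, 1 → ebx=9-1=8
cmp ebx, 6  (cmp 8,6)
jne L1: taken
mov ecx, [eax] → ecx=M[220]=28
add edx, ecx → edx=74+28=102
add ecx, 14 → ecx=28+14=42
imul ecx, 19 → ecx=42*19=798
add eax, 4 → eax=220+4=224
sub ebx, 1 → ebx=8-1=7
cmp ebx, 6  (cmp 7,6)
jne L1: taken
mov ecx, [eax] → ecx=M[224]=7
add edx, ecx → edx=102+7=109
add ecx, 14 → ecx=7+14=21
imul ecx, 19 → ecx=21*19=399
add eax, 4 → eax=224+4=228
sub ebx, 1 → ebx=7-1=6
cmp ebx, 6  (cmp 6,6)
jne L1: not taken
mov [208], ecx → M[208]=399
halt.

228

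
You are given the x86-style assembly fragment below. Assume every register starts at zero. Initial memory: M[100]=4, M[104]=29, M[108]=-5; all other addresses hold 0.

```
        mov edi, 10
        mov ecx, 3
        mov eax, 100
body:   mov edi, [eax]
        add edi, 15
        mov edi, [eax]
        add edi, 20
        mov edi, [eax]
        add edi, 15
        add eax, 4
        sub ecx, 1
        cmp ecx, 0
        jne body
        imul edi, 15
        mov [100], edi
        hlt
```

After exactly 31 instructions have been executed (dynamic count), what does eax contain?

edi=10
ecx=3
eax=100
edi=M[100]=4
edi=4+15=19
edi=M[100]=4
edi=4+20=24
edi=M[100]=4
edi=4+15=19
eax=100+4=104
ecx=3-1=2
cmp ecx, 0  (cmp 2,0)
jne body: taken
edi=M[104]=29
edi=29+15=44
edi=M[104]=29
edi=29+20=49
edi=M[104]=29
edi=29+15=44
eax=104+4=108
ecx=2-1=1
cmp ecx, 0  (cmp 1,0)
jne body: taken
edi=M[108]=-5
edi=(-5)+15=10
edi=M[108]=-5
edi=(-5)+20=15
edi=M[108]=-5
edi=(-5)+15=10
eax=108+4=112
ecx=1-1=0
After step 31: eax = 112.

112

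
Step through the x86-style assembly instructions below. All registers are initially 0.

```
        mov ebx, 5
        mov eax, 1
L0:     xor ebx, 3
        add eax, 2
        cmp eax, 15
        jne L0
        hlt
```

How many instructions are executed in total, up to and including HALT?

ebx=5
eax=1
ebx=5^3=6
eax=1+2=3
cmp eax, 15  (cmp 3,15)
jne L0: taken
ebx=6^3=5
eax=3+2=5
cmp eax, 15  (cmp 5,15)
jne L0: taken
ebx=5^3=6
eax=5+2=7
cmp eax, 15  (cmp 7,15)
jne L0: taken
ebx=6^3=5
eax=7+2=9
cmp eax, 15  (cmp 9,15)
jne L0: taken
ebx=5^3=6
eax=9+2=11
cmp eax, 15  (cmp 11,15)
jne L0: taken
ebx=6^3=5
eax=11+2=13
cmp eax, 15  (cmp 13,15)
jne L0: taken
ebx=5^3=6
eax=13+2=15
cmp eax, 15  (cmp 15,15)
jne L0: not taken
halt.
Total executed instructions: 31.

31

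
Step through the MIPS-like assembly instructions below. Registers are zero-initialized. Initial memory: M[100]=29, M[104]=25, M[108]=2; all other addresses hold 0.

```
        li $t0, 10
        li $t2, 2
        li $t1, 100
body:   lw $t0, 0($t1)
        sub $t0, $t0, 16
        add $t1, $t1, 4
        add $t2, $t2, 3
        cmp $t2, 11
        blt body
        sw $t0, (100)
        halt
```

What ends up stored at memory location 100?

-14

li $t0, 10 → $t0=10
li $t2, 2 → $t2=2
li $t1, 100 → $t1=100
lw $t0, 0($t1) → $t0=M[100]=29
sub $t0, $t0, 16 → $t0=29-16=13
add $t1, $t1, 4 → $t1=100+4=104
add $t2, $t2, 3 → $t2=2+3=5
cmp $t2, 11  (cmp 5,11)
blt body: taken
lw $t0, 0($t1) → $t0=M[104]=25
sub $t0, $t0, 16 → $t0=25-16=9
add $t1, $t1, 4 → $t1=104+4=108
add $t2, $t2, 3 → $t2=5+3=8
cmp $t2, 11  (cmp 8,11)
blt body: taken
lw $t0, 0($t1) → $t0=M[108]=2
sub $t0, $t0, 16 → $t0=2-16=-14
add $t1, $t1, 4 → $t1=108+4=112
add $t2, $t2, 3 → $t2=8+3=11
cmp $t2, 11  (cmp 11,11)
blt body: not taken
sw $t0, (100) → M[100]=-14
halt.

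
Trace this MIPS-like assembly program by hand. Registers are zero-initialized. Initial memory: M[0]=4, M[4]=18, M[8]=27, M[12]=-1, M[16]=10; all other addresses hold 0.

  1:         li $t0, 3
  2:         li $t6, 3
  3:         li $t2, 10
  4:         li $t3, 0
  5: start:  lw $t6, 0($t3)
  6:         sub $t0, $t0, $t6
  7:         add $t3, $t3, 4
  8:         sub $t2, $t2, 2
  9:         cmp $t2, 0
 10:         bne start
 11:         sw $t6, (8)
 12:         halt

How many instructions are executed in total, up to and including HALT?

36

after li $t0, 3: $t0=3
after li $t6, 3: $t6=3
after li $t2, 10: $t2=10
after li $t3, 0: $t3=0
after lw $t6, 0($t3): $t6=M[0]=4
after sub $t0, $t0, $t6: $t0=3-4=-1
after add $t3, $t3, 4: $t3=0+4=4
after sub $t2, $t2, 2: $t2=10-2=8
cmp $t2, 0  (cmp 8,0)
bne start: taken
after lw $t6, 0($t3): $t6=M[4]=18
after sub $t0, $t0, $t6: $t0=(-1)-18=-19
after add $t3, $t3, 4: $t3=4+4=8
after sub $t2, $t2, 2: $t2=8-2=6
cmp $t2, 0  (cmp 6,0)
bne start: taken
after lw $t6, 0($t3): $t6=M[8]=27
after sub $t0, $t0, $t6: $t0=(-19)-27=-46
after add $t3, $t3, 4: $t3=8+4=12
after sub $t2, $t2, 2: $t2=6-2=4
cmp $t2, 0  (cmp 4,0)
bne start: taken
after lw $t6, 0($t3): $t6=M[12]=-1
after sub $t0, $t0, $t6: $t0=(-46)-(-1)=-45
after add $t3, $t3, 4: $t3=12+4=16
after sub $t2, $t2, 2: $t2=4-2=2
cmp $t2, 0  (cmp 2,0)
bne start: taken
after lw $t6, 0($t3): $t6=M[16]=10
after sub $t0, $t0, $t6: $t0=(-45)-10=-55
after add $t3, $t3, 4: $t3=16+4=20
after sub $t2, $t2, 2: $t2=2-2=0
cmp $t2, 0  (cmp 0,0)
bne start: not taken
sw $t6, (8) → M[8]=10
halt.
Total executed instructions: 36.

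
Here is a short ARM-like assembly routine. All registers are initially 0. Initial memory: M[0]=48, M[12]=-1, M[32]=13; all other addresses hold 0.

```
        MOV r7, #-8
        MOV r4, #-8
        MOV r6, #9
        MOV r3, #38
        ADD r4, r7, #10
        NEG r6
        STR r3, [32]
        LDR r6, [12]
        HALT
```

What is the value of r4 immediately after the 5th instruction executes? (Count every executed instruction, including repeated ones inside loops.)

2

r7=-8
r4=-8
r6=9
r3=38
r4=(-8)+10=2
After step 5: r4 = 2.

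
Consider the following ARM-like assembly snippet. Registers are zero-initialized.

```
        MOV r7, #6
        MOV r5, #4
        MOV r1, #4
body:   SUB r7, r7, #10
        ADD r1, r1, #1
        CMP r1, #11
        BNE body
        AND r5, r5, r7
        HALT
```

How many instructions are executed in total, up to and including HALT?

33

r7=6
r5=4
r1=4
r7=6-10=-4
r1=4+1=5
CMP r1, #11  (cmp 5,11)
BNE body: taken
r7=(-4)-10=-14
r1=5+1=6
CMP r1, #11  (cmp 6,11)
BNE body: taken
r7=(-14)-10=-24
r1=6+1=7
CMP r1, #11  (cmp 7,11)
BNE body: taken
r7=(-24)-10=-34
r1=7+1=8
CMP r1, #11  (cmp 8,11)
BNE body: taken
r7=(-34)-10=-44
r1=8+1=9
CMP r1, #11  (cmp 9,11)
BNE body: taken
r7=(-44)-10=-54
r1=9+1=10
CMP r1, #11  (cmp 10,11)
BNE body: taken
r7=(-54)-10=-64
r1=10+1=11
CMP r1, #11  (cmp 11,11)
BNE body: not taken
r5=4&(-64)=0
halt.
Total executed instructions: 33.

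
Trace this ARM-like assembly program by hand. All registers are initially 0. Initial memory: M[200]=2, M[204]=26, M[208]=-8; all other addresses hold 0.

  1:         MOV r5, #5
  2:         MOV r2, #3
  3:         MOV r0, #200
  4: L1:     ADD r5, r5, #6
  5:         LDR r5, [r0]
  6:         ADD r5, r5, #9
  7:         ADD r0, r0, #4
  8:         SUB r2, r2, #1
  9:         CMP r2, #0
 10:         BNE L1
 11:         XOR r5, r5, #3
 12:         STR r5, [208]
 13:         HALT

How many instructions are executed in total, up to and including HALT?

r5=5
r2=3
r0=200
r5=5+6=11
r5=M[200]=2
r5=2+9=11
r0=200+4=204
r2=3-1=2
CMP r2, #0  (cmp 2,0)
BNE L1: taken
r5=11+6=17
r5=M[204]=26
r5=26+9=35
r0=204+4=208
r2=2-1=1
CMP r2, #0  (cmp 1,0)
BNE L1: taken
r5=35+6=41
r5=M[208]=-8
r5=(-8)+9=1
r0=208+4=212
r2=1-1=0
CMP r2, #0  (cmp 0,0)
BNE L1: not taken
r5=1^3=2
STR r5, [208] → M[208]=2
halt.
Total executed instructions: 27.

27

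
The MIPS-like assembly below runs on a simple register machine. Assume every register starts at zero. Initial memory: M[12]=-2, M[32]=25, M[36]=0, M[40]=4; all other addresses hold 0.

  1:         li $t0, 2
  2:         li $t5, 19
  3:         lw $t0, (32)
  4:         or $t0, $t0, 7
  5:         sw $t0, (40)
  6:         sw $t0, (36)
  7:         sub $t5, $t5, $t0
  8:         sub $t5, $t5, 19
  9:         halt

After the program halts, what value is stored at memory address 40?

$t0=2
$t5=19
$t0=M[32]=25
$t0=25|7=31
sw $t0, (40) → M[40]=31
sw $t0, (36) → M[36]=31
$t5=19-31=-12
$t5=(-12)-19=-31
halt.

31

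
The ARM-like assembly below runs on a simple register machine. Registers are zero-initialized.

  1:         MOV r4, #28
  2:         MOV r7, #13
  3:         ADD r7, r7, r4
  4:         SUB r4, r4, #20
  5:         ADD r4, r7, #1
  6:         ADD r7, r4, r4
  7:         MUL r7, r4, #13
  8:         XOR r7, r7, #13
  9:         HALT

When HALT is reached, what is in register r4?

42

MOV r4, #28 → r4=28
MOV r7, #13 → r7=13
ADD r7, r7, r4 → r7=13+28=41
SUB r4, r4, #20 → r4=28-20=8
ADD r4, r7, #1 → r4=41+1=42
ADD r7, r4, r4 → r7=42+42=84
MUL r7, r4, #13 → r7=42*13=546
XOR r7, r7, #13 → r7=546^13=559
halt.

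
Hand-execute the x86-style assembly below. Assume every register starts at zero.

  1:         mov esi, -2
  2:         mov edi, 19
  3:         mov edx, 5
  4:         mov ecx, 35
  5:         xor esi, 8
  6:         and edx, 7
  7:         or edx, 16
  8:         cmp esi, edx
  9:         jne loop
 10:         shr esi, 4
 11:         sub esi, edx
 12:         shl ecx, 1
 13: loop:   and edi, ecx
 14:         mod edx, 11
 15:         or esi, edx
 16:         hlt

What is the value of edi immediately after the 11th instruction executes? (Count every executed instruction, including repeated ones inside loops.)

esi=-2
edi=19
edx=5
ecx=35
esi=(-2)^8=-10
edx=5&7=5
edx=5|16=21
cmp esi, edx  (cmp -10,21)
jne loop: taken
edi=19&35=3
edx=21%11=10
After step 11: edi = 3.

3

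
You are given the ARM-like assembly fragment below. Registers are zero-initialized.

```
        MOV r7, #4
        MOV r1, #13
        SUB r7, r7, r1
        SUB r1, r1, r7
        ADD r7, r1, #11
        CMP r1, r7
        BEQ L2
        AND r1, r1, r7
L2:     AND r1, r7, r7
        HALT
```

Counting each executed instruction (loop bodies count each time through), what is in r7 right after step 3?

-9

r7=4
r1=13
r7=4-13=-9
After step 3: r7 = -9.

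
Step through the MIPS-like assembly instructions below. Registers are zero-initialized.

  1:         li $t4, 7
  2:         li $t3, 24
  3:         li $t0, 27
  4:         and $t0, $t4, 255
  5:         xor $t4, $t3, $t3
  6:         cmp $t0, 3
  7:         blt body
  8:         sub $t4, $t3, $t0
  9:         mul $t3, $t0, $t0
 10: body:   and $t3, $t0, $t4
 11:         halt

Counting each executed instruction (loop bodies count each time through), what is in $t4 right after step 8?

li $t4, 7 → $t4=7
li $t3, 24 → $t3=24
li $t0, 27 → $t0=27
and $t0, $t4, 255 → $t0=7&255=7
xor $t4, $t3, $t3 → $t4=24^24=0
cmp $t0, 3  (cmp 7,3)
blt body: not taken
sub $t4, $t3, $t0 → $t4=24-7=17
After step 8: $t4 = 17.

17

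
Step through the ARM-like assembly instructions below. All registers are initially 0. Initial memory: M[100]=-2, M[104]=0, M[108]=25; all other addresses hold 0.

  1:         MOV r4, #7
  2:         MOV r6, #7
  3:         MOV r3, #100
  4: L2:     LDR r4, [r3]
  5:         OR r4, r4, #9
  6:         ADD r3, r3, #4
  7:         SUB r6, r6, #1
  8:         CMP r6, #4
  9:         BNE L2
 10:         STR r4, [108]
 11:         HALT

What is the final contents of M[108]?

after MOV r4, #7: r4=7
after MOV r6, #7: r6=7
after MOV r3, #100: r3=100
after LDR r4, [r3]: r4=M[100]=-2
after OR r4, r4, #9: r4=(-2)|9=-1
after ADD r3, r3, #4: r3=100+4=104
after SUB r6, r6, #1: r6=7-1=6
CMP r6, #4  (cmp 6,4)
BNE L2: taken
after LDR r4, [r3]: r4=M[104]=0
after OR r4, r4, #9: r4=0|9=9
after ADD r3, r3, #4: r3=104+4=108
after SUB r6, r6, #1: r6=6-1=5
CMP r6, #4  (cmp 5,4)
BNE L2: taken
after LDR r4, [r3]: r4=M[108]=25
after OR r4, r4, #9: r4=25|9=25
after ADD r3, r3, #4: r3=108+4=112
after SUB r6, r6, #1: r6=5-1=4
CMP r6, #4  (cmp 4,4)
BNE L2: not taken
STR r4, [108] → M[108]=25
halt.

25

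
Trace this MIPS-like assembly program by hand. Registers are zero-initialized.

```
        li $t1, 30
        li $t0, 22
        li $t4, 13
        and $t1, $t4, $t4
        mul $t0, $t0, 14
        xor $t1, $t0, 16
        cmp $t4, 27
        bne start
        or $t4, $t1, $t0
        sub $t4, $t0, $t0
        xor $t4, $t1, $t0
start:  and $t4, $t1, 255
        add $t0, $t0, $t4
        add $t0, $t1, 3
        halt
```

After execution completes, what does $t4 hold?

36

after li $t1, 30: $t1=30
after li $t0, 22: $t0=22
after li $t4, 13: $t4=13
after and $t1, $t4, $t4: $t1=13&13=13
after mul $t0, $t0, 14: $t0=22*14=308
after xor $t1, $t0, 16: $t1=308^16=292
cmp $t4, 27  (cmp 13,27)
bne start: taken
after and $t4, $t1, 255: $t4=292&255=36
after add $t0, $t0, $t4: $t0=308+36=344
after add $t0, $t1, 3: $t0=292+3=295
halt.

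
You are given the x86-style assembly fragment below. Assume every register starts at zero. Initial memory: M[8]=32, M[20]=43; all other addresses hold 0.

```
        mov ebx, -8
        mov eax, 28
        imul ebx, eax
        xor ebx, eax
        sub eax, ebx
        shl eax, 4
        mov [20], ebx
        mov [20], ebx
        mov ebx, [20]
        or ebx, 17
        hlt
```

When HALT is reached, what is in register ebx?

-195

after mov ebx, -8: ebx=-8
after mov eax, 28: eax=28
after imul ebx, eax: ebx=(-8)*28=-224
after xor ebx, eax: ebx=(-224)^28=-196
after sub eax, ebx: eax=28-(-196)=224
after shl eax, 4: eax=224<<4=3584
mov [20], ebx → M[20]=-196
mov [20], ebx → M[20]=-196
after mov ebx, [20]: ebx=M[20]=-196
after or ebx, 17: ebx=(-196)|17=-195
halt.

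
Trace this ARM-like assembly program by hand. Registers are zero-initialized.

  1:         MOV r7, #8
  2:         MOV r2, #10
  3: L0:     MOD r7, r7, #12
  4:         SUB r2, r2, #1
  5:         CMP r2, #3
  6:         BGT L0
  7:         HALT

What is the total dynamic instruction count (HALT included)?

31

r7=8
r2=10
r7=8%12=8
r2=10-1=9
CMP r2, #3  (cmp 9,3)
BGT L0: taken
r7=8%12=8
r2=9-1=8
CMP r2, #3  (cmp 8,3)
BGT L0: taken
r7=8%12=8
r2=8-1=7
CMP r2, #3  (cmp 7,3)
BGT L0: taken
r7=8%12=8
r2=7-1=6
CMP r2, #3  (cmp 6,3)
BGT L0: taken
r7=8%12=8
r2=6-1=5
CMP r2, #3  (cmp 5,3)
BGT L0: taken
r7=8%12=8
r2=5-1=4
CMP r2, #3  (cmp 4,3)
BGT L0: taken
r7=8%12=8
r2=4-1=3
CMP r2, #3  (cmp 3,3)
BGT L0: not taken
halt.
Total executed instructions: 31.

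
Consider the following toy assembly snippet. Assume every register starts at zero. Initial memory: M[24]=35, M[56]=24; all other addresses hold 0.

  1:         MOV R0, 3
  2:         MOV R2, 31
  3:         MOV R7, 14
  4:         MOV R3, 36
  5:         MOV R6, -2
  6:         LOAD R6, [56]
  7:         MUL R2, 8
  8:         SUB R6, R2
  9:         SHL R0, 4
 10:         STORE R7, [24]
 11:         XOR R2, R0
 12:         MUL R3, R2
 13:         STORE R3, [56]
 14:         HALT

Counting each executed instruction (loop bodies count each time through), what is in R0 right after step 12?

48

R0=3
R2=31
R7=14
R3=36
R6=-2
R6=M[56]=24
R2=31*8=248
R6=24-248=-224
R0=3<<4=48
STORE R7, [24] → M[24]=14
R2=248^48=200
R3=36*200=7200
After step 12: R0 = 48.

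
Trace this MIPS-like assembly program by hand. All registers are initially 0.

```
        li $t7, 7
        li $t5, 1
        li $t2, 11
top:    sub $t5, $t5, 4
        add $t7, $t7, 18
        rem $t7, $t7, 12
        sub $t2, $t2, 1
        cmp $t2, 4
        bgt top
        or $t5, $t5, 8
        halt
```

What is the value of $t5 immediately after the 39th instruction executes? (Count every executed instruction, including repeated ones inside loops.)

-23

after li $t7, 7: $t7=7
after li $t5, 1: $t5=1
after li $t2, 11: $t2=11
after sub $t5, $t5, 4: $t5=1-4=-3
after add $t7, $t7, 18: $t7=7+18=25
after rem $t7, $t7, 12: $t7=25%12=1
after sub $t2, $t2, 1: $t2=11-1=10
cmp $t2, 4  (cmp 10,4)
bgt top: taken
after sub $t5, $t5, 4: $t5=(-3)-4=-7
after add $t7, $t7, 18: $t7=1+18=19
after rem $t7, $t7, 12: $t7=19%12=7
after sub $t2, $t2, 1: $t2=10-1=9
cmp $t2, 4  (cmp 9,4)
bgt top: taken
after sub $t5, $t5, 4: $t5=(-7)-4=-11
after add $t7, $t7, 18: $t7=7+18=25
after rem $t7, $t7, 12: $t7=25%12=1
after sub $t2, $t2, 1: $t2=9-1=8
cmp $t2, 4  (cmp 8,4)
bgt top: taken
after sub $t5, $t5, 4: $t5=(-11)-4=-15
after add $t7, $t7, 18: $t7=1+18=19
after rem $t7, $t7, 12: $t7=19%12=7
after sub $t2, $t2, 1: $t2=8-1=7
cmp $t2, 4  (cmp 7,4)
bgt top: taken
after sub $t5, $t5, 4: $t5=(-15)-4=-19
after add $t7, $t7, 18: $t7=7+18=25
after rem $t7, $t7, 12: $t7=25%12=1
after sub $t2, $t2, 1: $t2=7-1=6
cmp $t2, 4  (cmp 6,4)
bgt top: taken
after sub $t5, $t5, 4: $t5=(-19)-4=-23
after add $t7, $t7, 18: $t7=1+18=19
after rem $t7, $t7, 12: $t7=19%12=7
after sub $t2, $t2, 1: $t2=6-1=5
cmp $t2, 4  (cmp 5,4)
bgt top: taken
After step 39: $t5 = -23.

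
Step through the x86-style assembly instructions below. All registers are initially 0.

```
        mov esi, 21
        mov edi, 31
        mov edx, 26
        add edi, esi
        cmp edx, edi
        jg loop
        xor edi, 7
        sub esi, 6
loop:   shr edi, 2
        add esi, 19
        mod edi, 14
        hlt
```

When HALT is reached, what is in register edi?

12

after mov esi, 21: esi=21
after mov edi, 31: edi=31
after mov edx, 26: edx=26
after add edi, esi: edi=31+21=52
cmp edx, edi  (cmp 26,52)
jg loop: not taken
after xor edi, 7: edi=52^7=51
after sub esi, 6: esi=21-6=15
after shr edi, 2: edi=51>>2=12
after add esi, 19: esi=15+19=34
after mod edi, 14: edi=12%14=12
halt.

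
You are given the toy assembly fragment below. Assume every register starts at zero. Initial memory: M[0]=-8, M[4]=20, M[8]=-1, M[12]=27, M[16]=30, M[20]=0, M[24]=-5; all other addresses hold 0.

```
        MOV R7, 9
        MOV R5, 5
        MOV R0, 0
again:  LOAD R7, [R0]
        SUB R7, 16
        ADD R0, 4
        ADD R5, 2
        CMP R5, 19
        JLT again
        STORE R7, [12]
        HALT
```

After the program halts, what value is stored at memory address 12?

R7=9
R5=5
R0=0
R7=M[0]=-8
R7=(-8)-16=-24
R0=0+4=4
R5=5+2=7
CMP R5, 19  (cmp 7,19)
JLT again: taken
R7=M[4]=20
R7=20-16=4
R0=4+4=8
R5=7+2=9
CMP R5, 19  (cmp 9,19)
JLT again: taken
R7=M[8]=-1
R7=(-1)-16=-17
R0=8+4=12
R5=9+2=11
CMP R5, 19  (cmp 11,19)
JLT again: taken
R7=M[12]=27
R7=27-16=11
R0=12+4=16
R5=11+2=13
CMP R5, 19  (cmp 13,19)
JLT again: taken
R7=M[16]=30
R7=30-16=14
R0=16+4=20
R5=13+2=15
CMP R5, 19  (cmp 15,19)
JLT again: taken
R7=M[20]=0
R7=0-16=-16
R0=20+4=24
R5=15+2=17
CMP R5, 19  (cmp 17,19)
JLT again: taken
R7=M[24]=-5
R7=(-5)-16=-21
R0=24+4=28
R5=17+2=19
CMP R5, 19  (cmp 19,19)
JLT again: not taken
STORE R7, [12] → M[12]=-21
halt.

-21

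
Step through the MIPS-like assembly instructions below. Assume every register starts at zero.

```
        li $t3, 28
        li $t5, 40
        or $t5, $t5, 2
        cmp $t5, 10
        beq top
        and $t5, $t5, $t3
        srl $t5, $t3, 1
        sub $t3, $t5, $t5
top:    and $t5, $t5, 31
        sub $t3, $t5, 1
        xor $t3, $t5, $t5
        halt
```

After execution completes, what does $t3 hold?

li $t3, 28 → $t3=28
li $t5, 40 → $t5=40
or $t5, $t5, 2 → $t5=40|2=42
cmp $t5, 10  (cmp 42,10)
beq top: not taken
and $t5, $t5, $t3 → $t5=42&28=8
srl $t5, $t3, 1 → $t5=28>>1=14
sub $t3, $t5, $t5 → $t3=14-14=0
and $t5, $t5, 31 → $t5=14&31=14
sub $t3, $t5, 1 → $t3=14-1=13
xor $t3, $t5, $t5 → $t3=14^14=0
halt.

0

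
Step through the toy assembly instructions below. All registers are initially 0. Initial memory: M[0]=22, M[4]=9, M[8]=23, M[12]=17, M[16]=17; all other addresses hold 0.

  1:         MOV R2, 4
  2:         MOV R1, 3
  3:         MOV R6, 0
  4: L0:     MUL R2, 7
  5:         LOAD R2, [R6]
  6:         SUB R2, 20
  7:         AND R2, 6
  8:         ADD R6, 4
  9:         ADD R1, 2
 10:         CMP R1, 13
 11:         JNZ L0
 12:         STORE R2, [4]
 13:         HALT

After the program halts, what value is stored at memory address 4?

4

MOV R2, 4 → R2=4
MOV R1, 3 → R1=3
MOV R6, 0 → R6=0
MUL R2, 7 → R2=4*7=28
LOAD R2, [R6] → R2=M[0]=22
SUB R2, 20 → R2=22-20=2
AND R2, 6 → R2=2&6=2
ADD R6, 4 → R6=0+4=4
ADD R1, 2 → R1=3+2=5
CMP R1, 13  (cmp 5,13)
JNZ L0: taken
MUL R2, 7 → R2=2*7=14
LOAD R2, [R6] → R2=M[4]=9
SUB R2, 20 → R2=9-20=-11
AND R2, 6 → R2=(-11)&6=4
ADD R6, 4 → R6=4+4=8
ADD R1, 2 → R1=5+2=7
CMP R1, 13  (cmp 7,13)
JNZ L0: taken
MUL R2, 7 → R2=4*7=28
LOAD R2, [R6] → R2=M[8]=23
SUB R2, 20 → R2=23-20=3
AND R2, 6 → R2=3&6=2
ADD R6, 4 → R6=8+4=12
ADD R1, 2 → R1=7+2=9
CMP R1, 13  (cmp 9,13)
JNZ L0: taken
MUL R2, 7 → R2=2*7=14
LOAD R2, [R6] → R2=M[12]=17
SUB R2, 20 → R2=17-20=-3
AND R2, 6 → R2=(-3)&6=4
ADD R6, 4 → R6=12+4=16
ADD R1, 2 → R1=9+2=11
CMP R1, 13  (cmp 11,13)
JNZ L0: taken
MUL R2, 7 → R2=4*7=28
LOAD R2, [R6] → R2=M[16]=17
SUB R2, 20 → R2=17-20=-3
AND R2, 6 → R2=(-3)&6=4
ADD R6, 4 → R6=16+4=20
ADD R1, 2 → R1=11+2=13
CMP R1, 13  (cmp 13,13)
JNZ L0: not taken
STORE R2, [4] → M[4]=4
halt.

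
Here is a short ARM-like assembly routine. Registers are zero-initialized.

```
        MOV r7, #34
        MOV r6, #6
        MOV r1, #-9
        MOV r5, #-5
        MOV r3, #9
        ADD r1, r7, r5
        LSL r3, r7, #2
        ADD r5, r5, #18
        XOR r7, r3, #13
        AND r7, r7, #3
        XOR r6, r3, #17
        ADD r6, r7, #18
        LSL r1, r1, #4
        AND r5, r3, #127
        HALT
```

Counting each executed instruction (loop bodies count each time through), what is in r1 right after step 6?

r7=34
r6=6
r1=-9
r5=-5
r3=9
r1=34+(-5)=29
After step 6: r1 = 29.

29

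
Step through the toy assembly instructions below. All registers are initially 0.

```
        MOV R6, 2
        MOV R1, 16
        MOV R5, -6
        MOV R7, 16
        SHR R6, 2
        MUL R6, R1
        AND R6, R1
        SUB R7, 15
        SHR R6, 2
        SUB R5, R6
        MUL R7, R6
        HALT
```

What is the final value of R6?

R6=2
R1=16
R5=-6
R7=16
R6=2>>2=0
R6=0*16=0
R6=0&16=0
R7=16-15=1
R6=0>>2=0
R5=(-6)-0=-6
R7=1*0=0
halt.

0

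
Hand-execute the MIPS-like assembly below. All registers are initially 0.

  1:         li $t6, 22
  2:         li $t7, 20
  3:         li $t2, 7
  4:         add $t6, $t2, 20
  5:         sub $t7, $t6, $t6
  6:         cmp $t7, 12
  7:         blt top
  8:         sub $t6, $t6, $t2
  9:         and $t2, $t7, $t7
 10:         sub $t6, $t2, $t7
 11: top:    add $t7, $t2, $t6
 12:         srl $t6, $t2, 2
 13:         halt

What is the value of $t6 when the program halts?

1

$t6=22
$t7=20
$t2=7
$t6=7+20=27
$t7=27-27=0
cmp $t7, 12  (cmp 0,12)
blt top: taken
$t7=7+27=34
$t6=7>>2=1
halt.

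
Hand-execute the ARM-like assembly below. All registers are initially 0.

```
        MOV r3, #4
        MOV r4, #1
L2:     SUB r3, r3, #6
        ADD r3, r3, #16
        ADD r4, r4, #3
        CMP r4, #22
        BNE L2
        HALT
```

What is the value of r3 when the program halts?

74

r3=4
r4=1
r3=4-6=-2
r3=(-2)+16=14
r4=1+3=4
CMP r4, #22  (cmp 4,22)
BNE L2: taken
r3=14-6=8
r3=8+16=24
r4=4+3=7
CMP r4, #22  (cmp 7,22)
BNE L2: taken
r3=24-6=18
r3=18+16=34
r4=7+3=10
CMP r4, #22  (cmp 10,22)
BNE L2: taken
r3=34-6=28
r3=28+16=44
r4=10+3=13
CMP r4, #22  (cmp 13,22)
BNE L2: taken
r3=44-6=38
r3=38+16=54
r4=13+3=16
CMP r4, #22  (cmp 16,22)
BNE L2: taken
r3=54-6=48
r3=48+16=64
r4=16+3=19
CMP r4, #22  (cmp 19,22)
BNE L2: taken
r3=64-6=58
r3=58+16=74
r4=19+3=22
CMP r4, #22  (cmp 22,22)
BNE L2: not taken
halt.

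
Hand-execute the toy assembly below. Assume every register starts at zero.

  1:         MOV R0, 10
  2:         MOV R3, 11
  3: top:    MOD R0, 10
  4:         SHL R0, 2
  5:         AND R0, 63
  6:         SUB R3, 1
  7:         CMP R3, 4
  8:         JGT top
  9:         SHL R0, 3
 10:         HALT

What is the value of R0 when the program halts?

MOV R0, 10 → R0=10
MOV R3, 11 → R3=11
MOD R0, 10 → R0=10%10=0
SHL R0, 2 → R0=0<<2=0
AND R0, 63 → R0=0&63=0
SUB R3, 1 → R3=11-1=10
CMP R3, 4  (cmp 10,4)
JGT top: taken
MOD R0, 10 → R0=0%10=0
SHL R0, 2 → R0=0<<2=0
AND R0, 63 → R0=0&63=0
SUB R3, 1 → R3=10-1=9
CMP R3, 4  (cmp 9,4)
JGT top: taken
MOD R0, 10 → R0=0%10=0
SHL R0, 2 → R0=0<<2=0
AND R0, 63 → R0=0&63=0
SUB R3, 1 → R3=9-1=8
CMP R3, 4  (cmp 8,4)
JGT top: taken
MOD R0, 10 → R0=0%10=0
SHL R0, 2 → R0=0<<2=0
AND R0, 63 → R0=0&63=0
SUB R3, 1 → R3=8-1=7
CMP R3, 4  (cmp 7,4)
JGT top: taken
MOD R0, 10 → R0=0%10=0
SHL R0, 2 → R0=0<<2=0
AND R0, 63 → R0=0&63=0
SUB R3, 1 → R3=7-1=6
CMP R3, 4  (cmp 6,4)
JGT top: taken
MOD R0, 10 → R0=0%10=0
SHL R0, 2 → R0=0<<2=0
AND R0, 63 → R0=0&63=0
SUB R3, 1 → R3=6-1=5
CMP R3, 4  (cmp 5,4)
JGT top: taken
MOD R0, 10 → R0=0%10=0
SHL R0, 2 → R0=0<<2=0
AND R0, 63 → R0=0&63=0
SUB R3, 1 → R3=5-1=4
CMP R3, 4  (cmp 4,4)
JGT top: not taken
SHL R0, 3 → R0=0<<3=0
halt.

0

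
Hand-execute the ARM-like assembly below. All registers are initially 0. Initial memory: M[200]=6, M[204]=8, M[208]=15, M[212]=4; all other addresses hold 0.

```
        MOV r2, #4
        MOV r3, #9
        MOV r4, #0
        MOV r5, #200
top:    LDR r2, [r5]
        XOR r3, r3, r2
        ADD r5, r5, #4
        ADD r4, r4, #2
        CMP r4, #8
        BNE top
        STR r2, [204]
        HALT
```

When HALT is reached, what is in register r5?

MOV r2, #4 → r2=4
MOV r3, #9 → r3=9
MOV r4, #0 → r4=0
MOV r5, #200 → r5=200
LDR r2, [r5] → r2=M[200]=6
XOR r3, r3, r2 → r3=9^6=15
ADD r5, r5, #4 → r5=200+4=204
ADD r4, r4, #2 → r4=0+2=2
CMP r4, #8  (cmp 2,8)
BNE top: taken
LDR r2, [r5] → r2=M[204]=8
XOR r3, r3, r2 → r3=15^8=7
ADD r5, r5, #4 → r5=204+4=208
ADD r4, r4, #2 → r4=2+2=4
CMP r4, #8  (cmp 4,8)
BNE top: taken
LDR r2, [r5] → r2=M[208]=15
XOR r3, r3, r2 → r3=7^15=8
ADD r5, r5, #4 → r5=208+4=212
ADD r4, r4, #2 → r4=4+2=6
CMP r4, #8  (cmp 6,8)
BNE top: taken
LDR r2, [r5] → r2=M[212]=4
XOR r3, r3, r2 → r3=8^4=12
ADD r5, r5, #4 → r5=212+4=216
ADD r4, r4, #2 → r4=6+2=8
CMP r4, #8  (cmp 8,8)
BNE top: not taken
STR r2, [204] → M[204]=4
halt.

216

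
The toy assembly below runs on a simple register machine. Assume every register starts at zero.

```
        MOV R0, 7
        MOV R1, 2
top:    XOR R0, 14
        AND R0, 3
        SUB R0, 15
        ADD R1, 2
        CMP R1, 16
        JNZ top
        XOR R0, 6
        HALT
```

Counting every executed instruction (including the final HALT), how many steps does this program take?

46

after MOV R0, 7: R0=7
after MOV R1, 2: R1=2
after XOR R0, 14: R0=7^14=9
after AND R0, 3: R0=9&3=1
after SUB R0, 15: R0=1-15=-14
after ADD R1, 2: R1=2+2=4
CMP R1, 16  (cmp 4,16)
JNZ top: taken
after XOR R0, 14: R0=(-14)^14=-4
after AND R0, 3: R0=(-4)&3=0
after SUB R0, 15: R0=0-15=-15
after ADD R1, 2: R1=4+2=6
CMP R1, 16  (cmp 6,16)
JNZ top: taken
after XOR R0, 14: R0=(-15)^14=-1
after AND R0, 3: R0=(-1)&3=3
after SUB R0, 15: R0=3-15=-12
after ADD R1, 2: R1=6+2=8
CMP R1, 16  (cmp 8,16)
JNZ top: taken
after XOR R0, 14: R0=(-12)^14=-6
after AND R0, 3: R0=(-6)&3=2
after SUB R0, 15: R0=2-15=-13
after ADD R1, 2: R1=8+2=10
CMP R1, 16  (cmp 10,16)
JNZ top: taken
after XOR R0, 14: R0=(-13)^14=-3
after AND R0, 3: R0=(-3)&3=1
after SUB R0, 15: R0=1-15=-14
after ADD R1, 2: R1=10+2=12
CMP R1, 16  (cmp 12,16)
JNZ top: taken
after XOR R0, 14: R0=(-14)^14=-4
after AND R0, 3: R0=(-4)&3=0
after SUB R0, 15: R0=0-15=-15
after ADD R1, 2: R1=12+2=14
CMP R1, 16  (cmp 14,16)
JNZ top: taken
after XOR R0, 14: R0=(-15)^14=-1
after AND R0, 3: R0=(-1)&3=3
after SUB R0, 15: R0=3-15=-12
after ADD R1, 2: R1=14+2=16
CMP R1, 16  (cmp 16,16)
JNZ top: not taken
after XOR R0, 6: R0=(-12)^6=-14
halt.
Total executed instructions: 46.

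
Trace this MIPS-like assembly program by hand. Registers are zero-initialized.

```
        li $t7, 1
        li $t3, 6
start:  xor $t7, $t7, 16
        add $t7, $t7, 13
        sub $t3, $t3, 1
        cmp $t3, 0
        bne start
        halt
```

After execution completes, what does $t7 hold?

15

after li $t7, 1: $t7=1
after li $t3, 6: $t3=6
after xor $t7, $t7, 16: $t7=1^16=17
after add $t7, $t7, 13: $t7=17+13=30
after sub $t3, $t3, 1: $t3=6-1=5
cmp $t3, 0  (cmp 5,0)
bne start: taken
after xor $t7, $t7, 16: $t7=30^16=14
after add $t7, $t7, 13: $t7=14+13=27
after sub $t3, $t3, 1: $t3=5-1=4
cmp $t3, 0  (cmp 4,0)
bne start: taken
after xor $t7, $t7, 16: $t7=27^16=11
after add $t7, $t7, 13: $t7=11+13=24
after sub $t3, $t3, 1: $t3=4-1=3
cmp $t3, 0  (cmp 3,0)
bne start: taken
after xor $t7, $t7, 16: $t7=24^16=8
after add $t7, $t7, 13: $t7=8+13=21
after sub $t3, $t3, 1: $t3=3-1=2
cmp $t3, 0  (cmp 2,0)
bne start: taken
after xor $t7, $t7, 16: $t7=21^16=5
after add $t7, $t7, 13: $t7=5+13=18
after sub $t3, $t3, 1: $t3=2-1=1
cmp $t3, 0  (cmp 1,0)
bne start: taken
after xor $t7, $t7, 16: $t7=18^16=2
after add $t7, $t7, 13: $t7=2+13=15
after sub $t3, $t3, 1: $t3=1-1=0
cmp $t3, 0  (cmp 0,0)
bne start: not taken
halt.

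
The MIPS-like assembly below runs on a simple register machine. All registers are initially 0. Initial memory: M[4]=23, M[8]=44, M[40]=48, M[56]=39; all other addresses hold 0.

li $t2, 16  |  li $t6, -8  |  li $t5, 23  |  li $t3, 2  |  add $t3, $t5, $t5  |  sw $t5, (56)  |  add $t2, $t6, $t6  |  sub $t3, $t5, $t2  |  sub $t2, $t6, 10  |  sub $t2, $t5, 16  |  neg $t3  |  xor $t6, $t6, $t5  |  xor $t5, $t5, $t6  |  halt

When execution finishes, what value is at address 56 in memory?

after li $t2, 16: $t2=16
after li $t6, -8: $t6=-8
after li $t5, 23: $t5=23
after li $t3, 2: $t3=2
after add $t3, $t5, $t5: $t3=23+23=46
sw $t5, (56) → M[56]=23
after add $t2, $t6, $t6: $t2=(-8)+(-8)=-16
after sub $t3, $t5, $t2: $t3=23-(-16)=39
after sub $t2, $t6, 10: $t2=(-8)-10=-18
after sub $t2, $t5, 16: $t2=23-16=7
after neg $t3: $t3=-(39)=-39
after xor $t6, $t6, $t5: $t6=(-8)^23=-17
after xor $t5, $t5, $t6: $t5=23^(-17)=-8
halt.

23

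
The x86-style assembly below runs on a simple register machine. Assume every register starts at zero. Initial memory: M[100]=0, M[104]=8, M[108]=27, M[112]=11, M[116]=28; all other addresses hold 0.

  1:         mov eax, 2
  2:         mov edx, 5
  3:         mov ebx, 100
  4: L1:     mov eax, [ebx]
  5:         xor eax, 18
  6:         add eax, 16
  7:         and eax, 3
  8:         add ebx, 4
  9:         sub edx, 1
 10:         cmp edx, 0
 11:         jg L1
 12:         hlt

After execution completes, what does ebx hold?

120

mov eax, 2 → eax=2
mov edx, 5 → edx=5
mov ebx, 100 → ebx=100
mov eax, [ebx] → eax=M[100]=0
xor eax, 18 → eax=0^18=18
add eax, 16 → eax=18+16=34
and eax, 3 → eax=34&3=2
add ebx, 4 → ebx=100+4=104
sub edx, 1 → edx=5-1=4
cmp edx, 0  (cmp 4,0)
jg L1: taken
mov eax, [ebx] → eax=M[104]=8
xor eax, 18 → eax=8^18=26
add eax, 16 → eax=26+16=42
and eax, 3 → eax=42&3=2
add ebx, 4 → ebx=104+4=108
sub edx, 1 → edx=4-1=3
cmp edx, 0  (cmp 3,0)
jg L1: taken
mov eax, [ebx] → eax=M[108]=27
xor eax, 18 → eax=27^18=9
add eax, 16 → eax=9+16=25
and eax, 3 → eax=25&3=1
add ebx, 4 → ebx=108+4=112
sub edx, 1 → edx=3-1=2
cmp edx, 0  (cmp 2,0)
jg L1: taken
mov eax, [ebx] → eax=M[112]=11
xor eax, 18 → eax=11^18=25
add eax, 16 → eax=25+16=41
and eax, 3 → eax=41&3=1
add ebx, 4 → ebx=112+4=116
sub edx, 1 → edx=2-1=1
cmp edx, 0  (cmp 1,0)
jg L1: taken
mov eax, [ebx] → eax=M[116]=28
xor eax, 18 → eax=28^18=14
add eax, 16 → eax=14+16=30
and eax, 3 → eax=30&3=2
add ebx, 4 → ebx=116+4=120
sub edx, 1 → edx=1-1=0
cmp edx, 0  (cmp 0,0)
jg L1: not taken
halt.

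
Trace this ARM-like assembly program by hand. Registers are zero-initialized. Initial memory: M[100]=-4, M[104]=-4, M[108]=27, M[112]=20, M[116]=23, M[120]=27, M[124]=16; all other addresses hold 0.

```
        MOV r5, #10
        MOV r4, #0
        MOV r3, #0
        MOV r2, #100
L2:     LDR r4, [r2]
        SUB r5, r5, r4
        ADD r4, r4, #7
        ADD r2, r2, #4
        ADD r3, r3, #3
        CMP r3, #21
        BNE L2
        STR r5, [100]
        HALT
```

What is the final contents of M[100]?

after MOV r5, #10: r5=10
after MOV r4, #0: r4=0
after MOV r3, #0: r3=0
after MOV r2, #100: r2=100
after LDR r4, [r2]: r4=M[100]=-4
after SUB r5, r5, r4: r5=10-(-4)=14
after ADD r4, r4, #7: r4=(-4)+7=3
after ADD r2, r2, #4: r2=100+4=104
after ADD r3, r3, #3: r3=0+3=3
CMP r3, #21  (cmp 3,21)
BNE L2: taken
after LDR r4, [r2]: r4=M[104]=-4
after SUB r5, r5, r4: r5=14-(-4)=18
after ADD r4, r4, #7: r4=(-4)+7=3
after ADD r2, r2, #4: r2=104+4=108
after ADD r3, r3, #3: r3=3+3=6
CMP r3, #21  (cmp 6,21)
BNE L2: taken
after LDR r4, [r2]: r4=M[108]=27
after SUB r5, r5, r4: r5=18-27=-9
after ADD r4, r4, #7: r4=27+7=34
after ADD r2, r2, #4: r2=108+4=112
after ADD r3, r3, #3: r3=6+3=9
CMP r3, #21  (cmp 9,21)
BNE L2: taken
after LDR r4, [r2]: r4=M[112]=20
after SUB r5, r5, r4: r5=(-9)-20=-29
after ADD r4, r4, #7: r4=20+7=27
after ADD r2, r2, #4: r2=112+4=116
after ADD r3, r3, #3: r3=9+3=12
CMP r3, #21  (cmp 12,21)
BNE L2: taken
after LDR r4, [r2]: r4=M[116]=23
after SUB r5, r5, r4: r5=(-29)-23=-52
after ADD r4, r4, #7: r4=23+7=30
after ADD r2, r2, #4: r2=116+4=120
after ADD r3, r3, #3: r3=12+3=15
CMP r3, #21  (cmp 15,21)
BNE L2: taken
after LDR r4, [r2]: r4=M[120]=27
after SUB r5, r5, r4: r5=(-52)-27=-79
after ADD r4, r4, #7: r4=27+7=34
after ADD r2, r2, #4: r2=120+4=124
after ADD r3, r3, #3: r3=15+3=18
CMP r3, #21  (cmp 18,21)
BNE L2: taken
after LDR r4, [r2]: r4=M[124]=16
after SUB r5, r5, r4: r5=(-79)-16=-95
after ADD r4, r4, #7: r4=16+7=23
after ADD r2, r2, #4: r2=124+4=128
after ADD r3, r3, #3: r3=18+3=21
CMP r3, #21  (cmp 21,21)
BNE L2: not taken
STR r5, [100] → M[100]=-95
halt.

-95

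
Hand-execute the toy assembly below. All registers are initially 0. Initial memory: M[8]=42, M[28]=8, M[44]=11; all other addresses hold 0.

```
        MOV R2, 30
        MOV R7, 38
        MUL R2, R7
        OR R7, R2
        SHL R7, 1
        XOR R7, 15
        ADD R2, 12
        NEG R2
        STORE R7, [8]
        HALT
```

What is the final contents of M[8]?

2275

after MOV R2, 30: R2=30
after MOV R7, 38: R7=38
after MUL R2, R7: R2=30*38=1140
after OR R7, R2: R7=38|1140=1142
after SHL R7, 1: R7=1142<<1=2284
after XOR R7, 15: R7=2284^15=2275
after ADD R2, 12: R2=1140+12=1152
after NEG R2: R2=-(1152)=-1152
STORE R7, [8] → M[8]=2275
halt.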